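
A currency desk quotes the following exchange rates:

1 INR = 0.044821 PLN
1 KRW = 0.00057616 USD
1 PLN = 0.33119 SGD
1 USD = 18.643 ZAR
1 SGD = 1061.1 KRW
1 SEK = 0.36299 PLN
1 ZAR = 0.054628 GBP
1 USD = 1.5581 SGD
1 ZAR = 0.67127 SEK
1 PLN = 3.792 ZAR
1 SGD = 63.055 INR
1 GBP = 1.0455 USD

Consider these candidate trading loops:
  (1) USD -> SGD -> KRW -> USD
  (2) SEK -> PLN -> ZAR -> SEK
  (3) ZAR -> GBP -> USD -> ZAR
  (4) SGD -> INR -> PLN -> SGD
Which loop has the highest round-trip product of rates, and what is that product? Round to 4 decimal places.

1.0648

(1) 1.5581 × 1061.1 × 0.00057616 = 0.95257
(2) 0.36299 × 3.792 × 0.67127 = 0.92398
(3) 0.054628 × 1.0455 × 18.643 = 1.06477
(4) 63.055 × 0.044821 × 0.33119 = 0.93601
Highest is cycle (3) at 1.0648 (>1, arbitrage).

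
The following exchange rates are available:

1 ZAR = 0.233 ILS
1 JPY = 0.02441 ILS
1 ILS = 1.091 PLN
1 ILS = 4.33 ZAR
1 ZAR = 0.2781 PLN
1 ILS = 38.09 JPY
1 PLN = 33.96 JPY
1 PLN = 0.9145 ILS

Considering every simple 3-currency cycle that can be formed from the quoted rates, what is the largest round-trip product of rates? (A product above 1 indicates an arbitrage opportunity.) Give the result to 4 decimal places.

PLN→ILS→ZAR→PLN: 0.9145 × 4.33 × 0.2781 = 1.10122
JPY→ILS→PLN→JPY: 0.02441 × 1.091 × 33.96 = 0.90440
Maximum is PLN→ILS→ZAR→PLN at 1.1012; arbitrage exists.

1.1012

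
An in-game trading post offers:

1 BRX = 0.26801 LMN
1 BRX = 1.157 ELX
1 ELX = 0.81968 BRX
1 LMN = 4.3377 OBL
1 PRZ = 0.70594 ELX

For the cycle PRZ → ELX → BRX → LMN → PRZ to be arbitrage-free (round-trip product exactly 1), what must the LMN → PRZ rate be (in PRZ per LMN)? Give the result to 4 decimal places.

Known legs of the cycle: 0.70594 × 0.81968 × 0.26801 = 0.155082619434592
For no arbitrage the full-cycle product must be 1, so the missing rate is 1 / 0.155082619434592 ≈ 6.448176.

6.4482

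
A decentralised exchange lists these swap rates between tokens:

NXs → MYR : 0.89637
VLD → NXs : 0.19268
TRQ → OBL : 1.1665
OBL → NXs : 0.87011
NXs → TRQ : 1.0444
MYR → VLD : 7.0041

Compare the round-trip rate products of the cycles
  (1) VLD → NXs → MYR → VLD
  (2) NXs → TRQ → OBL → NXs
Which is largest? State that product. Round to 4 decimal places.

1.2097

(1) 0.19268 × 0.89637 × 7.0041 = 1.20970
(2) 1.0444 × 1.1665 × 0.87011 = 1.06005
Highest is cycle (1) at 1.2097 (>1, arbitrage).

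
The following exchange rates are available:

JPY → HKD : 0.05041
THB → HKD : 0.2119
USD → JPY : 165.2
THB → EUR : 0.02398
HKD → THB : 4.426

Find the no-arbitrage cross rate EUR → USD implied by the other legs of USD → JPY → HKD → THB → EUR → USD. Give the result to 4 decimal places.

1.1314

Known legs of the cycle: 165.2 × 0.05041 × 4.426 × 0.02398 = 0.88386783313136
For no arbitrage the full-cycle product must be 1, so the missing rate is 1 / 0.88386783313136 ≈ 1.131391.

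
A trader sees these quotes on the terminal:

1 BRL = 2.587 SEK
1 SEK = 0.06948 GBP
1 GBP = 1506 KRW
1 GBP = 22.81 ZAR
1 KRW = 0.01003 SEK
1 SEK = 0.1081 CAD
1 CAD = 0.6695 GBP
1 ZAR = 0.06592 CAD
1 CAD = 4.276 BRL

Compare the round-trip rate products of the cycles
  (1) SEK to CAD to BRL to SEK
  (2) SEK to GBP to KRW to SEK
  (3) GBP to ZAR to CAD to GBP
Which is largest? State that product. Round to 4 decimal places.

(1) 0.1081 × 4.276 × 2.587 = 1.19580
(2) 0.06948 × 1506 × 0.01003 = 1.04951
(3) 22.81 × 0.06592 × 0.6695 = 1.00668
Highest is cycle (1) at 1.1958 (>1, arbitrage).

1.1958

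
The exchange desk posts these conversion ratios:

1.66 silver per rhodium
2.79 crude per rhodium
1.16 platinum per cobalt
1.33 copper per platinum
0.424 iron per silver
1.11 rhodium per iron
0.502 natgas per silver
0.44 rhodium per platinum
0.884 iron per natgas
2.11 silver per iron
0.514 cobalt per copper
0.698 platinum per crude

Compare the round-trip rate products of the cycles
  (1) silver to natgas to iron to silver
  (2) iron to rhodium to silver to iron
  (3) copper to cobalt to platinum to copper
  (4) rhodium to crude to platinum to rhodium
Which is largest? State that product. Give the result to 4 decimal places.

(1) 0.502 × 0.884 × 2.11 = 0.93635
(2) 1.11 × 1.66 × 0.424 = 0.78126
(3) 0.514 × 1.16 × 1.33 = 0.79300
(4) 2.79 × 0.698 × 0.44 = 0.85686
Highest is cycle (1) at 0.9364 (≤1, no arbitrage).

0.9364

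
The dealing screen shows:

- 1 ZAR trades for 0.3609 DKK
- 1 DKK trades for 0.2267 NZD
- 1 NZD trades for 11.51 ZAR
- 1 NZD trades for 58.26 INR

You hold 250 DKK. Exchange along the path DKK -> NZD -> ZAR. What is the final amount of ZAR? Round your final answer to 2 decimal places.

652.33

250 DKK × 0.2267 = 56.675 NZD
56.675 NZD × 11.51 = 652.32925 ZAR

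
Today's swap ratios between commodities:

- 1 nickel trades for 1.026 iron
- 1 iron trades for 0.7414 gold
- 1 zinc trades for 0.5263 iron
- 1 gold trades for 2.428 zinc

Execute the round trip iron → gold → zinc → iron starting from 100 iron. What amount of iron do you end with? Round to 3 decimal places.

94.740

100 iron × 0.7414 = 74.14 gold
74.14 gold × 2.428 = 180.01192 zinc
180.01192 zinc × 0.5263 = 94.740273496 iron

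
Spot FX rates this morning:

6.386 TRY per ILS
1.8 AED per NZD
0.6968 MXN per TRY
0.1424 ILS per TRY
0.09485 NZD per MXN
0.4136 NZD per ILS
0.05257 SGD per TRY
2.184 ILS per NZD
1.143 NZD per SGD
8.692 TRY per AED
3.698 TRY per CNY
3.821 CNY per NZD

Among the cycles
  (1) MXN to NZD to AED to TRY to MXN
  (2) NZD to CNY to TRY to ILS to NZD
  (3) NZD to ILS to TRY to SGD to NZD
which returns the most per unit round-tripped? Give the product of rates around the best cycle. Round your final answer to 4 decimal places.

(1) 0.09485 × 1.8 × 8.692 × 0.6968 = 1.03404
(2) 3.821 × 3.698 × 0.1424 × 0.4136 = 0.83221
(3) 2.184 × 6.386 × 0.05257 × 1.143 = 0.83804
Highest is cycle (1) at 1.0340 (>1, arbitrage).

1.0340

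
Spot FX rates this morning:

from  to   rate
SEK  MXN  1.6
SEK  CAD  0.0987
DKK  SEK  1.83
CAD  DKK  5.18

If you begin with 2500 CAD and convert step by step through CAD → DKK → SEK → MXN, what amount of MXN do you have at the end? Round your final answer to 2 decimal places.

37917.60

2500 CAD × 5.18 = 12950 DKK
12950 DKK × 1.83 = 23698.5 SEK
23698.5 SEK × 1.6 = 37917.6 MXN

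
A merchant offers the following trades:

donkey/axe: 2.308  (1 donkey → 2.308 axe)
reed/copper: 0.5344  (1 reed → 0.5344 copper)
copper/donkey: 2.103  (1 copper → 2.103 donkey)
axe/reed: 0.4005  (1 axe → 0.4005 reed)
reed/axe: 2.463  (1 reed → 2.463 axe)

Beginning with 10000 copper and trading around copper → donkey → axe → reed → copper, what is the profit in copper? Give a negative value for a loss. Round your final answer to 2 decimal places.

388.29

10000 copper × 2.103 = 21030 donkey
21030 donkey × 2.308 = 48537.24 axe
48537.24 axe × 0.4005 = 19439.16462 reed
19439.16462 reed × 0.5344 = 10388.289572928 copper
Net change: 10388.289572928 − 10000 = 388.289572928 copper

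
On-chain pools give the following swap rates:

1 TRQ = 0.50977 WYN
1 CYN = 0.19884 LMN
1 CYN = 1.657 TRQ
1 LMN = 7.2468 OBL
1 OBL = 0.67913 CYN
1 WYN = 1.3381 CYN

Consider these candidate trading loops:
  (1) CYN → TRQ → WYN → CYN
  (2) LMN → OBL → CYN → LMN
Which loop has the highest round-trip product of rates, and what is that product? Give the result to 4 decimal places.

1.1303

(1) 1.657 × 0.50977 × 1.3381 = 1.13028
(2) 7.2468 × 0.67913 × 0.19884 = 0.97859
Highest is cycle (1) at 1.1303 (>1, arbitrage).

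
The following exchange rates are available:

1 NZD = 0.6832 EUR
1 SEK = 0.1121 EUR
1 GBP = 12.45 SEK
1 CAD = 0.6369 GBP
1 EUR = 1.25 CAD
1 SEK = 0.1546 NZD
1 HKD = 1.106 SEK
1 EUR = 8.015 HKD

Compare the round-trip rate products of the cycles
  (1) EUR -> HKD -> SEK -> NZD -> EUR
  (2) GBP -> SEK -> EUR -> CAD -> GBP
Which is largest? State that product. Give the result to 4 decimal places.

(1) 8.015 × 1.106 × 0.1546 × 0.6832 = 0.93630
(2) 12.45 × 0.1121 × 1.25 × 0.6369 = 1.11111
Highest is cycle (2) at 1.1111 (>1, arbitrage).

1.1111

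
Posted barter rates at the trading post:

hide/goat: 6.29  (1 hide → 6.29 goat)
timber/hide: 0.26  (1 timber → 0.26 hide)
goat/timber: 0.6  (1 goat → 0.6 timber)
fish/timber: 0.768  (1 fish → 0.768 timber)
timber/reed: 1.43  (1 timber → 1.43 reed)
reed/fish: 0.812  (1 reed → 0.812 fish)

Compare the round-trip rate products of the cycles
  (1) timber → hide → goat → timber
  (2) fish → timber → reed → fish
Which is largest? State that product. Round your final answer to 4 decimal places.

(1) 0.26 × 6.29 × 0.6 = 0.98124
(2) 0.768 × 1.43 × 0.812 = 0.89177
Highest is cycle (1) at 0.9812 (≤1, no arbitrage).

0.9812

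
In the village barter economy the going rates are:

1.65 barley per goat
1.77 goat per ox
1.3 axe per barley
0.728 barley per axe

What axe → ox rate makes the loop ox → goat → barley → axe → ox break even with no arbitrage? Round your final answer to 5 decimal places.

0.26339

Known legs of the cycle: 1.77 × 1.65 × 1.3 = 3.79665
For no arbitrage the full-cycle product must be 1, so the missing rate is 1 / 3.79665 ≈ 0.2633901.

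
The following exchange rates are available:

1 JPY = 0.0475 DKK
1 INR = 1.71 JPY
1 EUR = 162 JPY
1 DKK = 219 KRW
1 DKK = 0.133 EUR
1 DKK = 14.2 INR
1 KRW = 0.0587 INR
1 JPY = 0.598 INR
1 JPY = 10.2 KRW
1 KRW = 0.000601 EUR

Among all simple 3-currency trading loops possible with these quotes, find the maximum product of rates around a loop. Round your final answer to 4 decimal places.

1.1534

INR→JPY→DKK→INR: 1.71 × 0.0475 × 14.2 = 1.15340
KRW→INR→JPY→KRW: 0.0587 × 1.71 × 10.2 = 1.02385
DKK→EUR→JPY→DKK: 0.133 × 162 × 0.0475 = 1.02344
KRW→EUR→JPY→KRW: 0.000601 × 162 × 10.2 = 0.99309
Maximum is INR→JPY→DKK→INR at 1.1534; arbitrage exists.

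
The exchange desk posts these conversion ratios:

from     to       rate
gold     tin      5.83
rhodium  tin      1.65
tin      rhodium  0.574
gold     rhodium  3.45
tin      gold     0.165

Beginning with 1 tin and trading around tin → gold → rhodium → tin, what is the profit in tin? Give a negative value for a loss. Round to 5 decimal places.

1 tin × 0.165 = 0.165 gold
0.165 gold × 3.45 = 0.56925 rhodium
0.56925 rhodium × 1.65 = 0.9392625 tin
Net change: 0.9392625 − 1 = -0.0607375 tin

-0.06074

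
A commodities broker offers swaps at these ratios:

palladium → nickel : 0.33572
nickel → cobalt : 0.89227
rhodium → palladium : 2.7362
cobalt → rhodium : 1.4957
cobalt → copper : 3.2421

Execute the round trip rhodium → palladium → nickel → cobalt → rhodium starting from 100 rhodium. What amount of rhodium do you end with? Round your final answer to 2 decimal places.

100 rhodium × 2.7362 = 273.62 palladium
273.62 palladium × 0.33572 = 91.8597064 nickel
91.8597064 nickel × 0.89227 = 81.963660229528 cobalt
81.963660229528 cobalt × 1.4957 = 122.5930466053050296 rhodium

122.59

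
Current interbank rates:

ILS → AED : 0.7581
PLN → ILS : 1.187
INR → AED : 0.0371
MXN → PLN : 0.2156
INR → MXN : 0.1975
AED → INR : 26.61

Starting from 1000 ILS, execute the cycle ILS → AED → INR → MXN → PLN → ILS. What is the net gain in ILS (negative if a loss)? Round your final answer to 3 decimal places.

19.619

1000 ILS × 0.7581 = 758.1 AED
758.1 AED × 26.61 = 20173.041 INR
20173.041 INR × 0.1975 = 3984.1755975 MXN
3984.1755975 MXN × 0.2156 = 858.988258821 PLN
858.988258821 PLN × 1.187 = 1019.619063220527 ILS
Net change: 1019.619063220527 − 1000 = 19.619063220527 ILS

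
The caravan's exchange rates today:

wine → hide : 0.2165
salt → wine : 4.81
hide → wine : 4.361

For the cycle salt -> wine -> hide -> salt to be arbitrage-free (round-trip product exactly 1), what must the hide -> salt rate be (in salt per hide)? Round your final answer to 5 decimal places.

Known legs of the cycle: 4.81 × 0.2165 = 1.041365
For no arbitrage the full-cycle product must be 1, so the missing rate is 1 / 1.041365 ≈ 0.9602781.

0.96028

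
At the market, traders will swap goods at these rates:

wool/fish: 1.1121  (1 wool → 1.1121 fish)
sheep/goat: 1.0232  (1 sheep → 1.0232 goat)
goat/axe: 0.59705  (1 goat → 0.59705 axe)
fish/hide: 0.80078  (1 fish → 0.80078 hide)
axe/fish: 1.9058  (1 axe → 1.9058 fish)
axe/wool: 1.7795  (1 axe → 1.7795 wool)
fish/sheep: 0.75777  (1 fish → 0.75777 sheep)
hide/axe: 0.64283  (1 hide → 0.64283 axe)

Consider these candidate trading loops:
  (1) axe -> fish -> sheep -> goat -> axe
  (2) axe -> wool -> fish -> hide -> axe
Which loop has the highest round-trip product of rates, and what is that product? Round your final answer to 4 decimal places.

(1) 1.9058 × 0.75777 × 1.0232 × 0.59705 = 0.88224
(2) 1.7795 × 1.1121 × 0.80078 × 0.64283 = 1.01871
Highest is cycle (2) at 1.0187 (>1, arbitrage).

1.0187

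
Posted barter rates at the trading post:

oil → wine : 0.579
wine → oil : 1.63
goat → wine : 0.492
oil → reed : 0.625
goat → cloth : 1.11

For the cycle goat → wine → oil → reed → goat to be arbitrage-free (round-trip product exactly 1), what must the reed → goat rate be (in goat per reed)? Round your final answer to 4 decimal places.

Known legs of the cycle: 0.492 × 1.63 × 0.625 = 0.501225
For no arbitrage the full-cycle product must be 1, so the missing rate is 1 / 0.501225 ≈ 1.995112.

1.9951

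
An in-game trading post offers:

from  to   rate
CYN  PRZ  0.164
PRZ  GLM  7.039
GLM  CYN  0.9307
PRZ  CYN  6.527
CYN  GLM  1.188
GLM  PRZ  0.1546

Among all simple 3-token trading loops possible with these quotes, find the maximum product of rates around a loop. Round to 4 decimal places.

PRZ→CYN→GLM→PRZ: 6.527 × 1.188 × 0.1546 = 1.19878
PRZ→GLM→CYN→PRZ: 7.039 × 0.9307 × 0.164 = 1.07440
Maximum is PRZ→CYN→GLM→PRZ at 1.1988; arbitrage exists.

1.1988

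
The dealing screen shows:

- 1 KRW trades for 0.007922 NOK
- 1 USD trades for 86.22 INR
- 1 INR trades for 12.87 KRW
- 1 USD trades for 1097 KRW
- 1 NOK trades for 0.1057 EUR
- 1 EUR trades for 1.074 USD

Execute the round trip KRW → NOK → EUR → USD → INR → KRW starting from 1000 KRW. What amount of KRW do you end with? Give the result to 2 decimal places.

997.93

1000 KRW × 0.007922 = 7.922 NOK
7.922 NOK × 0.1057 = 0.8373554 EUR
0.8373554 EUR × 1.074 = 0.8993196996 USD
0.8993196996 USD × 86.22 = 77.539344499512 INR
77.539344499512 INR × 12.87 = 997.93136370871944 KRW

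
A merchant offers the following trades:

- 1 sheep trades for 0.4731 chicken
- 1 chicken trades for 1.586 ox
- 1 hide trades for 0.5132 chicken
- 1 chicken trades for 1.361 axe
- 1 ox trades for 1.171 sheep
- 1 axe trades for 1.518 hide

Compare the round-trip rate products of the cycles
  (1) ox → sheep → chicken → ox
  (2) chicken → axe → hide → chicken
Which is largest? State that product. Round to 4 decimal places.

(1) 1.171 × 0.4731 × 1.586 = 0.87864
(2) 1.361 × 1.518 × 0.5132 = 1.06027
Highest is cycle (2) at 1.0603 (>1, arbitrage).

1.0603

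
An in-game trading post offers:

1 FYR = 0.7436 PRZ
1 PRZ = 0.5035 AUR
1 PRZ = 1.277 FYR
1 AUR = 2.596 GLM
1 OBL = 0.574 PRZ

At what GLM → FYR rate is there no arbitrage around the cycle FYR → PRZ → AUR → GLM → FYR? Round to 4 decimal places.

1.0289

Known legs of the cycle: 0.7436 × 0.5035 × 2.596 = 0.9719491496
For no arbitrage the full-cycle product must be 1, so the missing rate is 1 / 0.9719491496 ≈ 1.028860.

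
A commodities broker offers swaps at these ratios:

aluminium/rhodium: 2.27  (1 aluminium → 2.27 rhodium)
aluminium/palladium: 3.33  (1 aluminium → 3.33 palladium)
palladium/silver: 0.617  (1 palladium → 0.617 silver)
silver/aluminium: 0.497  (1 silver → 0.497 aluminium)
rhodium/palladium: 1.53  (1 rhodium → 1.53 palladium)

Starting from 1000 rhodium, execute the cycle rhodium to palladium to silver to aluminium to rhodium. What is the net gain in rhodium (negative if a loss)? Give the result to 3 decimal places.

1000 rhodium × 1.53 = 1530 palladium
1530 palladium × 0.617 = 944.01 silver
944.01 silver × 0.497 = 469.17297 aluminium
469.17297 aluminium × 2.27 = 1065.0226419 rhodium
Net change: 1065.0226419 − 1000 = 65.0226419 rhodium

65.023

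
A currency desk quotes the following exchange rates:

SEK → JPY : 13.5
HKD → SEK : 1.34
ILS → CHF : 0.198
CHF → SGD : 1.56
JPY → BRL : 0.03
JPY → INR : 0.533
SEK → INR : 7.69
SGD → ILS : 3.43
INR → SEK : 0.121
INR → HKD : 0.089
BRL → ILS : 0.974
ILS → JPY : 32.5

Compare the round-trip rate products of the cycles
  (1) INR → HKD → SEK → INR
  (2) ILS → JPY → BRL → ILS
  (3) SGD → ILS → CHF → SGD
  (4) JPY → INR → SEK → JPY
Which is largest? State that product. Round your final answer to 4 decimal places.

(1) 0.089 × 1.34 × 7.69 = 0.91711
(2) 32.5 × 0.03 × 0.974 = 0.94965
(3) 3.43 × 0.198 × 1.56 = 1.05946
(4) 0.533 × 0.121 × 13.5 = 0.87066
Highest is cycle (3) at 1.0595 (>1, arbitrage).

1.0595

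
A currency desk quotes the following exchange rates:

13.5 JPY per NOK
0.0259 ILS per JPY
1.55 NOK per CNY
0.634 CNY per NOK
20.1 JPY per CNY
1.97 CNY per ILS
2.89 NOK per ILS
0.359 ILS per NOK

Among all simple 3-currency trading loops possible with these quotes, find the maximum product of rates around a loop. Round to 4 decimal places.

1.0962

CNY→NOK→ILS→CNY: 1.55 × 0.359 × 1.97 = 1.09621
CNY→JPY→ILS→CNY: 20.1 × 0.0259 × 1.97 = 1.02556
ILS→NOK→JPY→ILS: 2.89 × 13.5 × 0.0259 = 1.01049
Maximum is CNY→NOK→ILS→CNY at 1.0962; arbitrage exists.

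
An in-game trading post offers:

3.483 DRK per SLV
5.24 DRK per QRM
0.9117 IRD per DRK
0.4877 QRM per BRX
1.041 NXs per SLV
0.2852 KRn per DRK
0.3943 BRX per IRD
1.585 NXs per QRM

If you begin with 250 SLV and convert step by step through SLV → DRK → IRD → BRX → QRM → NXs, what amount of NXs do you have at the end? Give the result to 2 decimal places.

250 SLV × 3.483 = 870.75 DRK
870.75 DRK × 0.9117 = 793.862775 IRD
793.862775 IRD × 0.3943 = 313.0200921825 BRX
313.0200921825 BRX × 0.4877 = 152.65989895740525 QRM
152.65989895740525 QRM × 1.585 = 241.96593984748732125 NXs

241.97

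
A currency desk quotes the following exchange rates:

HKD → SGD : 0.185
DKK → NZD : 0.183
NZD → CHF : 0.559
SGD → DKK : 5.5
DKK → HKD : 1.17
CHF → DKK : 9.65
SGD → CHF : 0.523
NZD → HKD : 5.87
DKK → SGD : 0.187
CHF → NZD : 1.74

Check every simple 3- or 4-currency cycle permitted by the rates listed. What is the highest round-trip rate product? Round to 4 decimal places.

HKD→SGD→DKK→HKD: 0.185 × 5.5 × 1.17 = 1.19048
HKD→SGD→DKK→NZD→HKD: 0.185 × 5.5 × 0.183 × 5.87 = 1.09301
HKD→SGD→CHF→DKK→HKD: 0.185 × 0.523 × 9.65 × 1.17 = 1.09241
HKD→SGD→CHF→NZD→HKD: 0.185 × 0.523 × 1.74 × 5.87 = 0.98824
DKK→NZD→CHF→DKK: 0.183 × 0.559 × 9.65 = 0.98717
DKK→SGD→CHF→DKK: 0.187 × 0.523 × 9.65 = 0.94378
Maximum is HKD→SGD→DKK→HKD at 1.1905; arbitrage exists.

1.1905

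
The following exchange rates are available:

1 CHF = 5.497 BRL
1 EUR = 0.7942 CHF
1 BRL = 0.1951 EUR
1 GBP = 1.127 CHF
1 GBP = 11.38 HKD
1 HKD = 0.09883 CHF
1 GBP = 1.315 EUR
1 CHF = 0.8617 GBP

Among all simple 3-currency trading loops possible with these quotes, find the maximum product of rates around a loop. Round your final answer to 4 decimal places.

0.9691

CHF→GBP→HKD→CHF: 0.8617 × 11.38 × 0.09883 = 0.96914
CHF→GBP→EUR→CHF: 0.8617 × 1.315 × 0.7942 = 0.89994
CHF→BRL→EUR→CHF: 5.497 × 0.1951 × 0.7942 = 0.85175
Maximum is CHF→GBP→HKD→CHF at 0.9691; no arbitrage — every cycle loses value.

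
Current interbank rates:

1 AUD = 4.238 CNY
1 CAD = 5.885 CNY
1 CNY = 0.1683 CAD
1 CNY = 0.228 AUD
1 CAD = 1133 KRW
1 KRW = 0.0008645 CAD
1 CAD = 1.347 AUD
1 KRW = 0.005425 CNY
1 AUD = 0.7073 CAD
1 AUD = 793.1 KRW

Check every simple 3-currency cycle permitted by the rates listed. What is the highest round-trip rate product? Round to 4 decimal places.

CAD→KRW→CNY→CAD: 1133 × 0.005425 × 0.1683 = 1.03446
CNY→AUD→KRW→CNY: 0.228 × 793.1 × 0.005425 = 0.98099
CAD→AUD→CNY→CAD: 1.347 × 4.238 × 0.1683 = 0.96076
CAD→CNY→AUD→CAD: 5.885 × 0.228 × 0.7073 = 0.94904
CAD→AUD→KRW→CAD: 1.347 × 793.1 × 0.0008645 = 0.92355
Maximum is CAD→KRW→CNY→CAD at 1.0345; arbitrage exists.

1.0345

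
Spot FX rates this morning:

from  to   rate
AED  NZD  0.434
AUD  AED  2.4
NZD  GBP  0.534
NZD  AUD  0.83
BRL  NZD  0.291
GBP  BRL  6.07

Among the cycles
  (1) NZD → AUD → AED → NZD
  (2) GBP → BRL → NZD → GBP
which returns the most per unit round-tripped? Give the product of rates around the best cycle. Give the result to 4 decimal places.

0.9432

(1) 0.83 × 2.4 × 0.434 = 0.86453
(2) 6.07 × 0.291 × 0.534 = 0.94324
Highest is cycle (2) at 0.9432 (≤1, no arbitrage).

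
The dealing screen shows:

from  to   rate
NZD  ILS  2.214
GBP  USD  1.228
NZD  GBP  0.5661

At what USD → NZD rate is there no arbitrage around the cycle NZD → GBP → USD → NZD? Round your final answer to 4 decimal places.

Known legs of the cycle: 0.5661 × 1.228 = 0.6951708
For no arbitrage the full-cycle product must be 1, so the missing rate is 1 / 0.6951708 ≈ 1.438495.

1.4385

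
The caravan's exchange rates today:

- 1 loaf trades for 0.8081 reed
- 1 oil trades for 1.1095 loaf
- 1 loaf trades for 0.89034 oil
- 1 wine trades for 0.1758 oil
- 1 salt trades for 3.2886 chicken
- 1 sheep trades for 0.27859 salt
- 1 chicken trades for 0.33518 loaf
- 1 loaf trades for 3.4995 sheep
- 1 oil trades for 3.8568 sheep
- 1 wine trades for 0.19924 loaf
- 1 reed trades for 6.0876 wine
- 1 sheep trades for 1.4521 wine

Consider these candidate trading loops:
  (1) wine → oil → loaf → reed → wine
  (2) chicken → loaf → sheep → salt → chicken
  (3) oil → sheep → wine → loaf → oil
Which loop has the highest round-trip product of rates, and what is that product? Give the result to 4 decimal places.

(1) 0.1758 × 1.1095 × 0.8081 × 6.0876 = 0.95953
(2) 0.33518 × 3.4995 × 0.27859 × 3.2886 = 1.07463
(3) 3.8568 × 1.4521 × 0.19924 × 0.89034 = 0.99347
Highest is cycle (2) at 1.0746 (>1, arbitrage).

1.0746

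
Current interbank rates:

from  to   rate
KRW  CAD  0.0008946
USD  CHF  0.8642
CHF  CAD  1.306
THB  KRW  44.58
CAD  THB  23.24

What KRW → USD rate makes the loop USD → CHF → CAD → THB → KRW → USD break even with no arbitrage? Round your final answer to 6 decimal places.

Known legs of the cycle: 0.8642 × 1.306 × 23.24 × 44.58 = 1169.32067009184
For no arbitrage the full-cycle product must be 1, so the missing rate is 1 / 1169.32067009184 ≈ 0.00085520.

0.000855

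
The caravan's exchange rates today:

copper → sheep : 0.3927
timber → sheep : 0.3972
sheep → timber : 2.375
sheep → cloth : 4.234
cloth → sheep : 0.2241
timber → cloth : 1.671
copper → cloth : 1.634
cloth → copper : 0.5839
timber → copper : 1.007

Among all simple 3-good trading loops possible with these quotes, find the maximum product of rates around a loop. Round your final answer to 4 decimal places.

cloth→copper→sheep→cloth: 0.5839 × 0.3927 × 4.234 = 0.97085
copper→sheep→timber→copper: 0.3927 × 2.375 × 1.007 = 0.93919
cloth→sheep→timber→cloth: 0.2241 × 2.375 × 1.671 = 0.88937
Maximum is cloth→copper→sheep→cloth at 0.9708; no arbitrage — every cycle loses value.

0.9708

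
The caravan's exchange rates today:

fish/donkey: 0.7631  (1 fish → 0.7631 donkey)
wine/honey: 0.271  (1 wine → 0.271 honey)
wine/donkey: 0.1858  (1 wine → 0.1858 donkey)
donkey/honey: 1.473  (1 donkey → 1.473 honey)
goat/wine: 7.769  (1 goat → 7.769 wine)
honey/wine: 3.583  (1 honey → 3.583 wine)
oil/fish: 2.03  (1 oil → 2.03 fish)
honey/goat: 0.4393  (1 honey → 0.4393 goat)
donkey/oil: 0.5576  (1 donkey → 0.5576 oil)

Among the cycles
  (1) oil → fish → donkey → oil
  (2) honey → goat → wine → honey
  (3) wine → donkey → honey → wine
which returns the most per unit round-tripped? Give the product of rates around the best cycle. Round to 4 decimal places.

(1) 2.03 × 0.7631 × 0.5576 = 0.86377
(2) 0.4393 × 7.769 × 0.271 = 0.92490
(3) 0.1858 × 1.473 × 3.583 = 0.98061
Highest is cycle (3) at 0.9806 (≤1, no arbitrage).

0.9806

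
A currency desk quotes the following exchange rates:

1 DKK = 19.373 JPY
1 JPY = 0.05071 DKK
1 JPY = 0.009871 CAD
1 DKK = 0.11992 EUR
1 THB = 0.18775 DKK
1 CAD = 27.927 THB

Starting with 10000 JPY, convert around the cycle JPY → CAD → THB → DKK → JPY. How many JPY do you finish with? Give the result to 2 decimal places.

10026.80

10000 JPY × 0.009871 = 98.71 CAD
98.71 CAD × 27.927 = 2756.67417 THB
2756.67417 THB × 0.18775 = 517.5655754175 DKK
517.5655754175 DKK × 19.373 = 10026.7978925632275 JPY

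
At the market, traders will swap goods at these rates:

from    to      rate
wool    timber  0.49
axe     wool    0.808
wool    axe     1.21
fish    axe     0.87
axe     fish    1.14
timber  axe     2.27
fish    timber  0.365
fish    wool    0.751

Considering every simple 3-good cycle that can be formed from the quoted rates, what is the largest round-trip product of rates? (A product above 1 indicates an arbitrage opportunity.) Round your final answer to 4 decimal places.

axe→fish→wool→axe: 1.14 × 0.751 × 1.21 = 1.03593
axe→fish→timber→axe: 1.14 × 0.365 × 2.27 = 0.94455
axe→wool→timber→axe: 0.808 × 0.49 × 2.27 = 0.89874
Maximum is axe→fish→wool→axe at 1.0359; arbitrage exists.

1.0359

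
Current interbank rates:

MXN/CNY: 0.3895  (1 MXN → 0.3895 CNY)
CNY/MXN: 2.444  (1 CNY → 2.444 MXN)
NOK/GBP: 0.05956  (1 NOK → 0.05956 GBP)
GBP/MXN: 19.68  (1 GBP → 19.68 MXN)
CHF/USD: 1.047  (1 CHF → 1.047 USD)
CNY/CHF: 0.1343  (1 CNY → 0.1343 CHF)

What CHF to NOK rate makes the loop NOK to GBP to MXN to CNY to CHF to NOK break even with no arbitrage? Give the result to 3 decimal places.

Known legs of the cycle: 0.05956 × 19.68 × 0.3895 × 0.1343 = 0.06131450942688
For no arbitrage the full-cycle product must be 1, so the missing rate is 1 / 0.06131450942688 ≈ 16.30935.

16.309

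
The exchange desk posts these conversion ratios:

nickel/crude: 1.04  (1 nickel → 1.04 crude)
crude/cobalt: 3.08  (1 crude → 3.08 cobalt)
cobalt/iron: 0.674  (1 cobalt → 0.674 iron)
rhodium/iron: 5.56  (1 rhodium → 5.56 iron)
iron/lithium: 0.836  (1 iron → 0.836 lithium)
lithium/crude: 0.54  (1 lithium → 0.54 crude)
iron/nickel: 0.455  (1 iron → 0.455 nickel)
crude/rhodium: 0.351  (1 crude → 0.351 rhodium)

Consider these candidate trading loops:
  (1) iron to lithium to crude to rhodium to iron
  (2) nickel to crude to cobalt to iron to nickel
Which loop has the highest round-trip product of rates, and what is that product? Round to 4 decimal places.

(1) 0.836 × 0.54 × 0.351 × 5.56 = 0.88101
(2) 1.04 × 3.08 × 0.674 × 0.455 = 0.98233
Highest is cycle (2) at 0.9823 (≤1, no arbitrage).

0.9823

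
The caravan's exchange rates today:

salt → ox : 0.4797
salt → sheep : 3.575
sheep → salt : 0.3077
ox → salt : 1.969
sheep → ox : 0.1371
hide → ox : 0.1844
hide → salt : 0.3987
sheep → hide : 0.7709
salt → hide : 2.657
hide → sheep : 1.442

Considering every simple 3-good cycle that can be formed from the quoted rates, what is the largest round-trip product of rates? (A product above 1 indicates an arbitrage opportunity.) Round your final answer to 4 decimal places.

1.1789

sheep→salt→hide→sheep: 0.3077 × 2.657 × 1.442 = 1.17892
sheep→hide→salt→sheep: 0.7709 × 0.3987 × 3.575 = 1.09880
sheep→ox→salt→sheep: 0.1371 × 1.969 × 3.575 = 0.96507
ox→salt→hide→ox: 1.969 × 2.657 × 0.1844 = 0.96471
Maximum is sheep→salt→hide→sheep at 1.1789; arbitrage exists.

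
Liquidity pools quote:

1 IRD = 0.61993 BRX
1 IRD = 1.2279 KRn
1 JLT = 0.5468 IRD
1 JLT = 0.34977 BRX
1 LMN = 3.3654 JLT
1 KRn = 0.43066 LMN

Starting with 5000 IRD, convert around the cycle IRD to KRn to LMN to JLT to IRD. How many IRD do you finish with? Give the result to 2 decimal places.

5000 IRD × 1.2279 = 6139.5 KRn
6139.5 KRn × 0.43066 = 2644.03707 LMN
2644.03707 LMN × 3.3654 = 8898.242355378 JLT
8898.242355378 JLT × 0.5468 = 4865.5589199206904 IRD

4865.56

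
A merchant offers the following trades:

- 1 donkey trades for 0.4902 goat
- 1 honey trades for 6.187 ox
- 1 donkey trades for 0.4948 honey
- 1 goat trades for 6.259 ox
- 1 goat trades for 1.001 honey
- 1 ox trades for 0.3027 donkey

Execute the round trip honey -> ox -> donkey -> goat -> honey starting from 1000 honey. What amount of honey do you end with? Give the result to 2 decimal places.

918.97

1000 honey × 6.187 = 6187 ox
6187 ox × 0.3027 = 1872.8049 donkey
1872.8049 donkey × 0.4902 = 918.04896198 goat
918.04896198 goat × 1.001 = 918.96701094198 honey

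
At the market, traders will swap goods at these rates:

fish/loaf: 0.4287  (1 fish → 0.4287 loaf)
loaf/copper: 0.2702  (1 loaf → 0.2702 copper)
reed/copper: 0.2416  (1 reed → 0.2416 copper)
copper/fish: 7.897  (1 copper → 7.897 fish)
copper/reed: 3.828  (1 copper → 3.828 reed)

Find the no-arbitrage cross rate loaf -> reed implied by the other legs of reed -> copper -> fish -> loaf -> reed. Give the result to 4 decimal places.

1.2226

Known legs of the cycle: 0.2416 × 7.897 × 0.4287 = 0.81792324624
For no arbitrage the full-cycle product must be 1, so the missing rate is 1 / 0.81792324624 ≈ 1.222609.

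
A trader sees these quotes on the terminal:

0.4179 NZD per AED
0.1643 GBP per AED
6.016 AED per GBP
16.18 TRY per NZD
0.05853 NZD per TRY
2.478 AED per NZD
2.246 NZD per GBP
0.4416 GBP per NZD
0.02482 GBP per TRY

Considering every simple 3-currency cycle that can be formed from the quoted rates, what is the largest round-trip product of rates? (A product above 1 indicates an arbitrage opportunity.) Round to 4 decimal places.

GBP→AED→NZD→GBP: 6.016 × 0.4179 × 0.4416 = 1.11022
GBP→NZD→AED→GBP: 2.246 × 2.478 × 0.1643 = 0.91443
TRY→GBP→NZD→TRY: 0.02482 × 2.246 × 16.18 = 0.90197
Maximum is GBP→AED→NZD→GBP at 1.1102; arbitrage exists.

1.1102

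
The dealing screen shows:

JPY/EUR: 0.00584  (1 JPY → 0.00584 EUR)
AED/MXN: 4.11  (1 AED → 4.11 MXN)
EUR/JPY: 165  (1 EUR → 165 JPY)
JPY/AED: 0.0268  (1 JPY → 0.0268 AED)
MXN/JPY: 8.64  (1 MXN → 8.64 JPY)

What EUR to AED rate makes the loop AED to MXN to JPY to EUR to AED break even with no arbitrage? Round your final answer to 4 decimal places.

Known legs of the cycle: 4.11 × 8.64 × 0.00584 = 0.207380736
For no arbitrage the full-cycle product must be 1, so the missing rate is 1 / 0.207380736 ≈ 4.822049.

4.8220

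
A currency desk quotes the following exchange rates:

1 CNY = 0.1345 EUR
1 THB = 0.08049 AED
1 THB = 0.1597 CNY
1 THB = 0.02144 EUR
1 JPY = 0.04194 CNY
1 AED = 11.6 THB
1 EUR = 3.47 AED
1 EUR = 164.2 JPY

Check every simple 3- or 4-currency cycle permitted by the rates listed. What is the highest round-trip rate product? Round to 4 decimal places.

CNY→EUR→JPY→CNY: 0.1345 × 164.2 × 0.04194 = 0.92624
CNY→EUR→AED→THB→CNY: 0.1345 × 3.47 × 11.6 × 0.1597 = 0.86460
EUR→AED→THB→EUR: 3.47 × 11.6 × 0.02144 = 0.86300
Maximum is CNY→EUR→JPY→CNY at 0.9262; no arbitrage — every cycle loses value.

0.9262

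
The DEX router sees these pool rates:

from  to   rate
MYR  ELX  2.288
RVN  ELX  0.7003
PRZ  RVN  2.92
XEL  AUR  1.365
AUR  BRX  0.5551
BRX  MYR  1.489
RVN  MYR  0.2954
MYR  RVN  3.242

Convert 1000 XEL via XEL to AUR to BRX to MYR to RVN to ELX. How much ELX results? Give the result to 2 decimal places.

2561.51

1000 XEL × 1.365 = 1365 AUR
1365 AUR × 0.5551 = 757.7115 BRX
757.7115 BRX × 1.489 = 1128.2324235 MYR
1128.2324235 MYR × 3.242 = 3657.729516987 RVN
3657.729516987 RVN × 0.7003 = 2561.5079807459961 ELX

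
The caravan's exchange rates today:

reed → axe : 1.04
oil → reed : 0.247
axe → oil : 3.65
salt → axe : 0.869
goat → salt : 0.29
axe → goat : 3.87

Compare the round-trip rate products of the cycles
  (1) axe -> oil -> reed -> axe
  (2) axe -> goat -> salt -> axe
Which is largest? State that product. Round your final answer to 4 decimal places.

(1) 3.65 × 0.247 × 1.04 = 0.93761
(2) 3.87 × 0.29 × 0.869 = 0.97528
Highest is cycle (2) at 0.9753 (≤1, no arbitrage).

0.9753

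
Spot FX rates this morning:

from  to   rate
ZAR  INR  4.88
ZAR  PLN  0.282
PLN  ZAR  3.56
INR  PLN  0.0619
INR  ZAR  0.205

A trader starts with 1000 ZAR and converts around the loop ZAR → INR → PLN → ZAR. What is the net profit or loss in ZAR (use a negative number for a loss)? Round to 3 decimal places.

75.376

1000 ZAR × 4.88 = 4880 INR
4880 INR × 0.0619 = 302.072 PLN
302.072 PLN × 3.56 = 1075.37632 ZAR
Net change: 1075.37632 − 1000 = 75.37632 ZAR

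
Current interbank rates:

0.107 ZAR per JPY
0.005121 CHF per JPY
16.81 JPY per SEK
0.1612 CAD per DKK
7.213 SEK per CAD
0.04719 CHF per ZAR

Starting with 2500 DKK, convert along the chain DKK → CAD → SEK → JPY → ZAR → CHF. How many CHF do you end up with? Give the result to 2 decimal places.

2500 DKK × 0.1612 = 403 CAD
403 CAD × 7.213 = 2906.839 SEK
2906.839 SEK × 16.81 = 48863.96359 JPY
48863.96359 JPY × 0.107 = 5228.44410413 ZAR
5228.44410413 ZAR × 0.04719 = 246.7302772738947 CHF

246.73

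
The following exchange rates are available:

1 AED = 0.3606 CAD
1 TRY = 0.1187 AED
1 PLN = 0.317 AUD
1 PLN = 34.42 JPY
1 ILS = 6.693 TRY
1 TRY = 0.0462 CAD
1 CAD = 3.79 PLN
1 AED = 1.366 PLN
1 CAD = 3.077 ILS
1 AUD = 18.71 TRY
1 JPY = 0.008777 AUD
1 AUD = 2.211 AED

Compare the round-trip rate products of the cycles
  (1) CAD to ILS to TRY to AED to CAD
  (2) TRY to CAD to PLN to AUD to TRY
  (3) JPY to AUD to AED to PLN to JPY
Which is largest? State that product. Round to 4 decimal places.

(1) 3.077 × 6.693 × 0.1187 × 0.3606 = 0.88150
(2) 0.0462 × 3.79 × 0.317 × 18.71 = 1.03852
(3) 0.008777 × 2.211 × 1.366 × 34.42 = 0.91242
Highest is cycle (2) at 1.0385 (>1, arbitrage).

1.0385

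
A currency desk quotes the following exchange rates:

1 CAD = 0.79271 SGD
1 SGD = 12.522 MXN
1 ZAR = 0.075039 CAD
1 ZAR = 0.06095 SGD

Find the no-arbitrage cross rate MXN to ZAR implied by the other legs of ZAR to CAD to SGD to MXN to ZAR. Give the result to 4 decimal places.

1.3425

Known legs of the cycle: 0.075039 × 0.79271 × 12.522 = 0.74486072277018
For no arbitrage the full-cycle product must be 1, so the missing rate is 1 / 0.74486072277018 ≈ 1.342533.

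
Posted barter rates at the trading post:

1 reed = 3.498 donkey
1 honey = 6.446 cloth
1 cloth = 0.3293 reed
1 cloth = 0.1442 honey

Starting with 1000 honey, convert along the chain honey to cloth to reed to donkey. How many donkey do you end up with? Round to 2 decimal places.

1000 honey × 6.446 = 6446 cloth
6446 cloth × 0.3293 = 2122.6678 reed
2122.6678 reed × 3.498 = 7425.0919644 donkey

7425.09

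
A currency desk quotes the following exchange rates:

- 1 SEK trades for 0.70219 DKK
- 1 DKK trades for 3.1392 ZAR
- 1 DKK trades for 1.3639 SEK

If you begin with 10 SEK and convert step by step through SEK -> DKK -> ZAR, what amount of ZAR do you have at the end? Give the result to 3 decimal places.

10 SEK × 0.70219 = 7.0219 DKK
7.0219 DKK × 3.1392 = 22.04314848 ZAR

22.043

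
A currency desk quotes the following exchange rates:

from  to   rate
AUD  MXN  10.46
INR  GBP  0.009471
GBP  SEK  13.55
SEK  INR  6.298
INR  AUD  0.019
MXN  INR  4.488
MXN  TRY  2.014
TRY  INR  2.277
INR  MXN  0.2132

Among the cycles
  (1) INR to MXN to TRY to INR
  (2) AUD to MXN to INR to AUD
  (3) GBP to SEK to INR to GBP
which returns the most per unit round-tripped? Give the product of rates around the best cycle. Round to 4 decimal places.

(1) 0.2132 × 2.014 × 2.277 = 0.97771
(2) 10.46 × 4.488 × 0.019 = 0.89195
(3) 13.55 × 6.298 × 0.009471 = 0.80824
Highest is cycle (1) at 0.9777 (≤1, no arbitrage).

0.9777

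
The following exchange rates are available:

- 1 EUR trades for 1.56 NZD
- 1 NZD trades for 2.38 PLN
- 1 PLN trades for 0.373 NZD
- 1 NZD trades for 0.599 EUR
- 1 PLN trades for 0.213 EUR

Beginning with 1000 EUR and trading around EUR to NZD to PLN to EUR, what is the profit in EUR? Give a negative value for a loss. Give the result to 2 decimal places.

1000 EUR × 1.56 = 1560 NZD
1560 NZD × 2.38 = 3712.8 PLN
3712.8 PLN × 0.213 = 790.8264 EUR
Net change: 790.8264 − 1000 = -209.1736 EUR

-209.17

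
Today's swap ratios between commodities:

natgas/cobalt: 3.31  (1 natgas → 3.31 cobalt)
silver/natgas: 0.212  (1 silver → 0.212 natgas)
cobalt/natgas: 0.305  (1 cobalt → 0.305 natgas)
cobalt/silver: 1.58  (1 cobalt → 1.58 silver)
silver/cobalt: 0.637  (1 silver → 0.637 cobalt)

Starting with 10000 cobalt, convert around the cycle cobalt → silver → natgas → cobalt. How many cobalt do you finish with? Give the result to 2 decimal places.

11087.18

10000 cobalt × 1.58 = 15800 silver
15800 silver × 0.212 = 3349.6 natgas
3349.6 natgas × 3.31 = 11087.176 cobalt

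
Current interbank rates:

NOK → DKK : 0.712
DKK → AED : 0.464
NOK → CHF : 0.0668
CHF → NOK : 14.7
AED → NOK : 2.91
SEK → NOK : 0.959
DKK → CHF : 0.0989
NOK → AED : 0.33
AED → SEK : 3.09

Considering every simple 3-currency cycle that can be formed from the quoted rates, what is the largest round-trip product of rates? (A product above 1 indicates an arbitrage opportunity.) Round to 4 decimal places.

DKK→CHF→NOK→DKK: 0.0989 × 14.7 × 0.712 = 1.03513
AED→SEK→NOK→AED: 3.09 × 0.959 × 0.33 = 0.97789
AED→NOK→DKK→AED: 2.91 × 0.712 × 0.464 = 0.96137
Maximum is DKK→CHF→NOK→DKK at 1.0351; arbitrage exists.

1.0351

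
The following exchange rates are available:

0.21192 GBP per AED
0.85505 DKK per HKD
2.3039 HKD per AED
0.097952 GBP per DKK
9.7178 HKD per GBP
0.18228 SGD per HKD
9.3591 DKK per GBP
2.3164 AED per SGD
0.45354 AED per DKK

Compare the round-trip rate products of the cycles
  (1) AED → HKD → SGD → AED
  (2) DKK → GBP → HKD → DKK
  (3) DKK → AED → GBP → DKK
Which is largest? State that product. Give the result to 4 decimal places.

0.9728

(1) 2.3039 × 0.18228 × 2.3164 = 0.97278
(2) 0.097952 × 9.7178 × 0.85505 = 0.81390
(3) 0.45354 × 0.21192 × 9.3591 = 0.89954
Highest is cycle (1) at 0.9728 (≤1, no arbitrage).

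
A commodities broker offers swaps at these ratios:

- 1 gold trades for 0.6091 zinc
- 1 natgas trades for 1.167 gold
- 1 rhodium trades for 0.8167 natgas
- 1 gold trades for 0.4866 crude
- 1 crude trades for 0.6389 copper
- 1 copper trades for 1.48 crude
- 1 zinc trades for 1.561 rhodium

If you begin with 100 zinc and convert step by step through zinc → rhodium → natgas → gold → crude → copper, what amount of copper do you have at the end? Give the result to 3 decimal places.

46.253

100 zinc × 1.561 = 156.1 rhodium
156.1 rhodium × 0.8167 = 127.48687 natgas
127.48687 natgas × 1.167 = 148.77717729 gold
148.77717729 gold × 0.4866 = 72.394974469314 crude
72.394974469314 crude × 0.6389 = 46.2531491884447146 copper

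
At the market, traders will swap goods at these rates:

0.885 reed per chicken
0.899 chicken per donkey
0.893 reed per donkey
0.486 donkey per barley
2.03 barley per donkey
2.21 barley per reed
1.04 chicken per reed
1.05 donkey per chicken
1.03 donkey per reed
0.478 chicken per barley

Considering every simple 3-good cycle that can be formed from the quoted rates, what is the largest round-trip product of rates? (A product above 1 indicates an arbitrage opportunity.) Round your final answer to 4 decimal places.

1.0189

donkey→barley→chicken→donkey: 2.03 × 0.478 × 1.05 = 1.01886
donkey→reed→chicken→donkey: 0.893 × 1.04 × 1.05 = 0.97516
donkey→reed→barley→donkey: 0.893 × 2.21 × 0.486 = 0.95914
chicken→reed→barley→chicken: 0.885 × 2.21 × 0.478 = 0.93490
donkey→chicken→reed→donkey: 0.899 × 0.885 × 1.03 = 0.81948
Maximum is donkey→barley→chicken→donkey at 1.0189; arbitrage exists.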